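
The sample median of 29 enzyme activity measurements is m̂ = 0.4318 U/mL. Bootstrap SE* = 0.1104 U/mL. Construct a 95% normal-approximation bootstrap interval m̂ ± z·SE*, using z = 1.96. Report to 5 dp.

(0.21542, 0.64818)

Margin = 1.96 × 0.1104 = 0.216384
Interval: 0.4318 ± 0.216384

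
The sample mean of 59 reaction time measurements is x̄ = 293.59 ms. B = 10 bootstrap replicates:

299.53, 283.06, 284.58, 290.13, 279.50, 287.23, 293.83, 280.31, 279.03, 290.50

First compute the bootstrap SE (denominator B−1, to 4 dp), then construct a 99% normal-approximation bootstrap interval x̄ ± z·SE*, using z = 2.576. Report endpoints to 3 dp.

(276.179, 311.001)

Mean of replicates = 286.7700; sum of squared deviations = 411.1276; SE* = √(411.1276/9) = 6.7588
Margin = 2.576 × 6.7588 = 17.4107
Interval: 293.59 ± 17.4107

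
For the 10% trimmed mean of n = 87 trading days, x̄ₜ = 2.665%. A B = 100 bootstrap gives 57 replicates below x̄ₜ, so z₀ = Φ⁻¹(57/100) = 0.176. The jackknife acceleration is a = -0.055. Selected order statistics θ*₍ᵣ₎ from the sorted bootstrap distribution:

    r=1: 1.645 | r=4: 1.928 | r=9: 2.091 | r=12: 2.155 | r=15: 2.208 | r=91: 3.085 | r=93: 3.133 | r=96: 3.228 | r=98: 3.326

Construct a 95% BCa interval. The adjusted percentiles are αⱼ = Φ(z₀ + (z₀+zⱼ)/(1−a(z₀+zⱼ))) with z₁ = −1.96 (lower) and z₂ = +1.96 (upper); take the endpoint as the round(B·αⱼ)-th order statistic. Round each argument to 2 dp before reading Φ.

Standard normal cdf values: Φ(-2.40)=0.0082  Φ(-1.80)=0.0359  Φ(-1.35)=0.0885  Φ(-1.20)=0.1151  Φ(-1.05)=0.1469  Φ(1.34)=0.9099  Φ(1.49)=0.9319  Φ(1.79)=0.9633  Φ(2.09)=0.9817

(1.928, 3.326)

Lower: z₀ + z₁ = 0.176 + (-1.960) = -1.784; 1 − a(z₀+z₁) = 1 − (-0.055)(-1.784) = 0.9019; argument = 0.176 + (-1.784)/0.9019 = -1.8021 → -1.80.
α₁ = Φ(-1.80) = 0.0359; rank = round(100 × 0.0359) = 4; θ*₍4₎ = 1.928.
Upper: z₀ + z₂ = 2.136; 1 − a(z₀+z₂) = 1.1175; argument = 2.0874 → 2.09; α₂ = 0.9817; rank = 98; θ*₍98₎ = 3.326.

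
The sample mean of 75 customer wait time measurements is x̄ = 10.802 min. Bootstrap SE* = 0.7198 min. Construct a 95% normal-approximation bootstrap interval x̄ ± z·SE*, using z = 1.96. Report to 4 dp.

(9.3912, 12.2128)

Margin = 1.96 × 0.7198 = 1.41081
Interval: 10.802 ± 1.41081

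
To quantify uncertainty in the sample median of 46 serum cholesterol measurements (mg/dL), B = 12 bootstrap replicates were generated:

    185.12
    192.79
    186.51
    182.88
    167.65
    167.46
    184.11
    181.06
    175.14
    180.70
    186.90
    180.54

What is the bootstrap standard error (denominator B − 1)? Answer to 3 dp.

SE* = 7.571

Bootstrap SE is the standard deviation of the 12 replicate medians.
Mean of replicates: (185.12 + 192.79 + 186.51 + 182.88 + 167.65 + 167.46 + 184.11 + 181.06 + 175.14 + 180.70 + 186.90 + 180.54) / 12 = 2170.8600 / 12 = 180.9050
Sum of squared deviations: (+4.2150)² + (+11.8850)² + (+5.6050)² + (+1.9750)² + (−13.2550)² + (−13.4450)² + (+3.2050)² + (+0.1550)² + (−5.7650)² + (−0.2050)² + (+5.9950)² + (−0.3650)² = 630.4457
Variance = 630.4457 / 11 = 57.3132
SE* = √57.3132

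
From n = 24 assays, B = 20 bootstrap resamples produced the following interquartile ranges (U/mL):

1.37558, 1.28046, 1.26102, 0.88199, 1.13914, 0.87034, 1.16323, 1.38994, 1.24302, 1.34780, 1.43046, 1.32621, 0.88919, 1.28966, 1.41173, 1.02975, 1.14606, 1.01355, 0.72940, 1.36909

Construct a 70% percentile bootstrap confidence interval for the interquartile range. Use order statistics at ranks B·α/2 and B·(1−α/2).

(0.88199, 1.37558)

Sorted replicates: 0.72940, 0.87034, 0.88199, 0.88919, 1.01355, 1.02975, 1.13914, 1.14606, 1.16323, 1.24302, 1.26102, 1.28046, 1.28966, 1.32621, 1.34780, 1.36909, 1.37558, 1.38994, 1.41173, 1.43046
α = 0.30; lower rank = 20 × 0.150 = 3; upper rank = 20 × 0.850 = 17.
The 3rd smallest replicate is 0.88199; the 17th is 1.37558.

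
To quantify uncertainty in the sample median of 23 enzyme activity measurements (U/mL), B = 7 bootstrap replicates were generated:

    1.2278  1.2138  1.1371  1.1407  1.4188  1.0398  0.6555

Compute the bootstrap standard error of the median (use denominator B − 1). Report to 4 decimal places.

SE* = 0.2354

Bootstrap SE is the standard deviation of the 7 replicate medians.
Mean of replicates: (1.2278 + 1.2138 + 1.1371 + 1.1407 + 1.4188 + 1.0398 + 0.6555) / 7 = 7.83350 / 7 = 1.11907
Sum of squared deviations: (+0.10873)² + (+0.09473)² + (+0.01803)² + (+0.02163)² + (+0.29973)² + (−0.07927)² + (−0.46357)² = 0.33261
Variance = 0.33261 / 6 = 0.05543
SE* = √0.05543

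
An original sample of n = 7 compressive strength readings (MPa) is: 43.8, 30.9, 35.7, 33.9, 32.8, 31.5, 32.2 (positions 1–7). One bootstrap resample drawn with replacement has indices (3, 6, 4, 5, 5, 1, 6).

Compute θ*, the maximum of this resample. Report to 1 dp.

Resample values: 35.7, 31.5, 33.9, 32.8, 32.8, 43.8, 31.5.
Maximum = 43.8

θ* = 43.8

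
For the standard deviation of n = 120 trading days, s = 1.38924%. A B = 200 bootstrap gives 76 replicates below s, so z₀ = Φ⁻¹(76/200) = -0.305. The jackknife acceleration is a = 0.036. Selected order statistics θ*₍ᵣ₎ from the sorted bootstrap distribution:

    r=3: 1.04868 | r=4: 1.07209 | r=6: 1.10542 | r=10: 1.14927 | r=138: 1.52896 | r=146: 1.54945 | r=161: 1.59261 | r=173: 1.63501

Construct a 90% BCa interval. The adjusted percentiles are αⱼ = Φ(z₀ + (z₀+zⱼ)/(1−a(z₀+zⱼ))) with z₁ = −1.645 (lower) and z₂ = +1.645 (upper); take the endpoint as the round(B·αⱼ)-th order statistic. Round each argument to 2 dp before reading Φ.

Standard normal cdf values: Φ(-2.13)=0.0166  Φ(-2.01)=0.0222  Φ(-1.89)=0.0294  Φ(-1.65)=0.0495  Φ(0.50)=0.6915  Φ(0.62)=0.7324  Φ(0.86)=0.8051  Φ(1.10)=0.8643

(1.04868, 1.63501)

Lower: z₀ + z₁ = -0.305 + (-1.645) = -1.950; 1 − a(z₀+z₁) = 1 − (0.036)(-1.950) = 1.0702; argument = -0.305 + (-1.950)/1.0702 = -2.1271 → -2.13.
α₁ = Φ(-2.13) = 0.0166; rank = round(200 × 0.0166) = 3; θ*₍3₎ = 1.04868.
Upper: z₀ + z₂ = 1.340; 1 − a(z₀+z₂) = 0.9518; argument = 1.1029 → 1.10; α₂ = 0.8643; rank = 173; θ*₍173₎ = 1.63501.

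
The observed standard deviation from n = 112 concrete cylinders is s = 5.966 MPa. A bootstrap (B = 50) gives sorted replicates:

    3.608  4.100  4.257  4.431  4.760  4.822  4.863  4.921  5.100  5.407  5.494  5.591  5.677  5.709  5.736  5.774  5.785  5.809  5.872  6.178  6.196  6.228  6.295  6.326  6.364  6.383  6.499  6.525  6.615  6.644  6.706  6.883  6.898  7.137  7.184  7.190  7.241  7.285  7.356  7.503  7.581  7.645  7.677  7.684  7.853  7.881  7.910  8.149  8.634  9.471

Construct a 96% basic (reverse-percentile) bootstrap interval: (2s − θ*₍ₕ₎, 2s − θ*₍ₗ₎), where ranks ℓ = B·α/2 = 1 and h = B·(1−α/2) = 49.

(3.298, 8.324)

Percentile endpoints at ranks 1 and 49: θ*₍1₎ = 3.608, θ*₍49₎ = 8.634.
Basic interval reflects these around s:
  lower = 2 × 5.966 − 8.634 = 3.298
  upper = 2 × 5.966 − 3.608 = 8.324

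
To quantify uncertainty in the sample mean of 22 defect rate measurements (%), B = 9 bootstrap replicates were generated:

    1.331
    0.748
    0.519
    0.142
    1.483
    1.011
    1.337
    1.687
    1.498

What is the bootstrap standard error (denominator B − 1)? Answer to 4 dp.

SE* = 0.5177

Bootstrap SE is the standard deviation of the 9 replicate means.
Mean of replicates: (1.331 + 0.748 + 0.519 + 0.142 + 1.483 + 1.011 + 1.337 + 1.687 + 1.498) / 9 = 9.75600 / 9 = 1.08400
Sum of squared deviations: (+0.24700)² + (−0.33600)² + (−0.56500)² + (−0.94200)² + (+0.39900)² + (−0.07300)² + (+0.25300)² + (+0.60300)² + (+0.41400)² = 2.14404
Variance = 2.14404 / 8 = 0.26800
SE* = √0.26800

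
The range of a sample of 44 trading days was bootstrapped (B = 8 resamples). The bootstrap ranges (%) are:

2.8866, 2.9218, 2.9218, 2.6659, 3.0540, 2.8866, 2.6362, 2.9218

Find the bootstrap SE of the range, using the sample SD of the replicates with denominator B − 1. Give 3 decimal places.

Bootstrap SE is the standard deviation of the 8 replicate ranges.
Mean of replicates: (2.8866 + 2.9218 + 2.9218 + 2.6659 + 3.0540 + 2.8866 + 2.6362 + 2.9218) / 8 = 22.89470 / 8 = 2.86184
Sum of squared deviations: (+0.02476)² + (+0.05996)² + (+0.05996)² + (−0.19594)² + (+0.19216)² + (+0.02476)² + (−0.22564)² + (+0.05996)² = 0.13824
Variance = 0.13824 / 7 = 0.01975
SE* = √0.01975

SE* = 0.141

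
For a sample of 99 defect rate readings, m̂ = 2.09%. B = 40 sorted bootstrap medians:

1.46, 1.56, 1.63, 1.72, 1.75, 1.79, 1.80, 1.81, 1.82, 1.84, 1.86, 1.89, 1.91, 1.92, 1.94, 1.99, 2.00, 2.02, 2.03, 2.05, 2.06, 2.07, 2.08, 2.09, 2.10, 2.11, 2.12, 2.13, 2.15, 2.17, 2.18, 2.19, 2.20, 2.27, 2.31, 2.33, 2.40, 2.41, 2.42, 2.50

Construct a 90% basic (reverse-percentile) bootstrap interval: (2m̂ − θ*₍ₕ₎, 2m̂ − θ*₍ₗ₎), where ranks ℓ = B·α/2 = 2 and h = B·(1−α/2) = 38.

Percentile endpoints at ranks 2 and 38: θ*₍2₎ = 1.56, θ*₍38₎ = 2.41.
Basic interval reflects these around m̂:
  lower = 2 × 2.09 − 2.41 = 1.77
  upper = 2 × 2.09 − 1.56 = 2.62

(1.77, 2.62)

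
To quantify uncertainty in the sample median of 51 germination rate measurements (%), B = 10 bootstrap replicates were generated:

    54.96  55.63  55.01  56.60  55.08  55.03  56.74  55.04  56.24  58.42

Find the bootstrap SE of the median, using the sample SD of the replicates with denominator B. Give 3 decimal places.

SE* = 1.076

Bootstrap SE is the standard deviation of the 10 replicate medians.
Mean of replicates: (54.96 + 55.63 + 55.01 + 56.60 + 55.08 + 55.03 + 56.74 + 55.04 + 56.24 + 58.42) / 10 = 558.7500 / 10 = 55.8750
Sum of squared deviations: (−0.9150)² + (−0.2450)² + (−0.8650)² + (+0.7250)² + (−0.7950)² + (−0.8450)² + (+0.8650)² + (−0.8350)² + (+0.3650)² + (+2.5450)² = 11.5729
Variance = 11.5729 / 10 = 1.1573
SE* = √1.1573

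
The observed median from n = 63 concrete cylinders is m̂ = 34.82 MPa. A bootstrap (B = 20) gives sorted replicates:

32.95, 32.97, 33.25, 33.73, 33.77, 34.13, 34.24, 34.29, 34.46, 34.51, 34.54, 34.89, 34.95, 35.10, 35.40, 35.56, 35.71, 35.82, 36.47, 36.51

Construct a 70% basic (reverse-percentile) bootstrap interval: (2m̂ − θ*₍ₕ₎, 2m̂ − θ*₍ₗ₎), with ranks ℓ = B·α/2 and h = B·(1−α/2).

Percentile endpoints at ranks 3 and 17: θ*₍3₎ = 33.25, θ*₍17₎ = 35.71.
Basic interval reflects these around m̂:
  lower = 2 × 34.82 − 35.71 = 33.93
  upper = 2 × 34.82 − 33.25 = 36.39

(33.93, 36.39)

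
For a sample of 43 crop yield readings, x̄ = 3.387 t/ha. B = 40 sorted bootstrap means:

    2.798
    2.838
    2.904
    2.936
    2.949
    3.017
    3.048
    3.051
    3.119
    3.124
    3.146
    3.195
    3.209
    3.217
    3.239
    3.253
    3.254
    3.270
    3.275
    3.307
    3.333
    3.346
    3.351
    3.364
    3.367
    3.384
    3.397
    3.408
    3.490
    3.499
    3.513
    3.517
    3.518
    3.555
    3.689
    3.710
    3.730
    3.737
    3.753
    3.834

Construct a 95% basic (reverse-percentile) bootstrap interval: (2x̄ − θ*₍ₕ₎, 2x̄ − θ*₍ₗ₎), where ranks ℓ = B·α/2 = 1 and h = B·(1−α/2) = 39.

(3.021, 3.976)

Percentile endpoints at ranks 1 and 39: θ*₍1₎ = 2.798, θ*₍39₎ = 3.753.
Basic interval reflects these around x̄:
  lower = 2 × 3.387 − 3.753 = 3.021
  upper = 2 × 3.387 − 2.798 = 3.976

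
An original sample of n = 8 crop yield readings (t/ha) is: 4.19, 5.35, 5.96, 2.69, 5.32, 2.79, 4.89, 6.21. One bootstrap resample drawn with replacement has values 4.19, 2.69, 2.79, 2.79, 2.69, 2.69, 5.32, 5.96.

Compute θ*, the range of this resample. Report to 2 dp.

Range = 5.96 − 2.69 = 3.27

θ* = 3.27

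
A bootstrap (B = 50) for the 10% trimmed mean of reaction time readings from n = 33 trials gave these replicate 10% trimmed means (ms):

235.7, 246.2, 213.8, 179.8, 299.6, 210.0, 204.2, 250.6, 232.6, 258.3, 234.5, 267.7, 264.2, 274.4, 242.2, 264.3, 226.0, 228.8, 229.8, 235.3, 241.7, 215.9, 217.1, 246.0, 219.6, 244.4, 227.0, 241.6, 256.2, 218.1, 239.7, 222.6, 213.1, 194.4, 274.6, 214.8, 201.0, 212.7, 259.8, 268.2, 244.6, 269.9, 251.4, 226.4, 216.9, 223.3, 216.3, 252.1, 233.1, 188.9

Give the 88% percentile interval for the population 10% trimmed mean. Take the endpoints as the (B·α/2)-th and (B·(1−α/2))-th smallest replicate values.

(194.4, 269.9)

Sorted replicates: 179.8, 188.9, 194.4, 201.0, 204.2, 210.0, 212.7, 213.1, 213.8, 214.8, 215.9, 216.3, 216.9, 217.1, 218.1, 219.6, 222.6, 223.3, 226.0, 226.4, 227.0, 228.8, 229.8, 232.6, 233.1, 234.5, 235.3, 235.7, 239.7, 241.6, 241.7, 242.2, 244.4, 244.6, 246.0, 246.2, 250.6, 251.4, 252.1, 256.2, 258.3, 259.8, 264.2, 264.3, 267.7, 268.2, 269.9, 274.4, 274.6, 299.6
α = 0.12; lower rank = 50 × 0.060 = 3; upper rank = 50 × 0.940 = 47.
The 3rd smallest replicate is 194.4; the 47th is 269.9.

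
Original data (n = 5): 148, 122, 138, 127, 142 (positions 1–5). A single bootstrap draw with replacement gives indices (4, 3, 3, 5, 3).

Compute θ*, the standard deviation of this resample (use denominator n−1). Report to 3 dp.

θ* = 5.639

Resample values: 127, 138, 138, 142, 138.
Mean = 136.6000; sum of squared deviations = 127.2000
s² = 127.2000 / 4 = 31.8000
s = √31.8000 = 5.639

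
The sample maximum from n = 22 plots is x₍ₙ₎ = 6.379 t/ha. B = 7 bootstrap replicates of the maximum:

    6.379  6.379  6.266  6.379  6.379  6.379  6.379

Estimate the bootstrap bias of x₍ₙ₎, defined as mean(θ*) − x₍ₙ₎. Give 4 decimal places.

bias = −0.0161

mean(θ*) = (6.379 + 6.379 + 6.266 + 6.379 + 6.379 + 6.379 + 6.379) / 7 = 6.36286
bias = 6.36286 − 6.379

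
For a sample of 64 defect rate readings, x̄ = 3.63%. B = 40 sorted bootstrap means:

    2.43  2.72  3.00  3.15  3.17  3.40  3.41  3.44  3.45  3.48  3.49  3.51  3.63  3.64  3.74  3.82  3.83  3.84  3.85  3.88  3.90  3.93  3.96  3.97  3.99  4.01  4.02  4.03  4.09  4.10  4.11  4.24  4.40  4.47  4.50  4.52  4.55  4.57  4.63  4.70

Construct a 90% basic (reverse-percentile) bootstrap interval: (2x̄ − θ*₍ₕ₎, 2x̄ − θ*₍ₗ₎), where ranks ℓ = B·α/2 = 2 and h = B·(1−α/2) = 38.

(2.69, 4.54)

Percentile endpoints at ranks 2 and 38: θ*₍2₎ = 2.72, θ*₍38₎ = 4.57.
Basic interval reflects these around x̄:
  lower = 2 × 3.63 − 4.57 = 2.69
  upper = 2 × 3.63 − 2.72 = 4.54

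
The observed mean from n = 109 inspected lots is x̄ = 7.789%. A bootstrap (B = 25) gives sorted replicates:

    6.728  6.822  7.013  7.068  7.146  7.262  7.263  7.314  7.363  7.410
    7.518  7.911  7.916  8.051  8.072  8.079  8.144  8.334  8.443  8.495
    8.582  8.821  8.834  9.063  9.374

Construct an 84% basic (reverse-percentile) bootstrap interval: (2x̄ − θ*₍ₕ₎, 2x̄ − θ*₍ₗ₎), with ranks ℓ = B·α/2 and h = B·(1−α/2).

Percentile endpoints at ranks 2 and 23: θ*₍2₎ = 6.822, θ*₍23₎ = 8.834.
Basic interval reflects these around x̄:
  lower = 2 × 7.789 − 8.834 = 6.744
  upper = 2 × 7.789 − 6.822 = 8.756

(6.744, 8.756)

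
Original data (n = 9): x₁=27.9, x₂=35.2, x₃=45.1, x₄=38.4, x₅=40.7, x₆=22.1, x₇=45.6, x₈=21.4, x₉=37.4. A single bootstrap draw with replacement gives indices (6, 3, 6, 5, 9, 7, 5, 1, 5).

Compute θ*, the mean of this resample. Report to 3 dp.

Resample values: 22.1, 45.1, 22.1, 40.7, 37.4, 45.6, 40.7, 27.9, 40.7.
Mean = (22.1 + 45.1 + 22.1 + 40.7 + 37.4 + 45.6 + 40.7 + 27.9 + 40.7) / 9 = 322.30 / 9 = 35.811

θ* = 35.811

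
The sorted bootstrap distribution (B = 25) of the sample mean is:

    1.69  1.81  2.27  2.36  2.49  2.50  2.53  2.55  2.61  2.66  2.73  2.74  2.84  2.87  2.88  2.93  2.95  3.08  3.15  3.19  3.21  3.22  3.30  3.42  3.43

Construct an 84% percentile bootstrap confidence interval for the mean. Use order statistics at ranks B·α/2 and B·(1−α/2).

α = 0.16; lower rank = 25 × 0.080 = 2; upper rank = 25 × 0.920 = 23.
The 2nd smallest replicate is 1.81; the 23rd is 3.30.

(1.81, 3.30)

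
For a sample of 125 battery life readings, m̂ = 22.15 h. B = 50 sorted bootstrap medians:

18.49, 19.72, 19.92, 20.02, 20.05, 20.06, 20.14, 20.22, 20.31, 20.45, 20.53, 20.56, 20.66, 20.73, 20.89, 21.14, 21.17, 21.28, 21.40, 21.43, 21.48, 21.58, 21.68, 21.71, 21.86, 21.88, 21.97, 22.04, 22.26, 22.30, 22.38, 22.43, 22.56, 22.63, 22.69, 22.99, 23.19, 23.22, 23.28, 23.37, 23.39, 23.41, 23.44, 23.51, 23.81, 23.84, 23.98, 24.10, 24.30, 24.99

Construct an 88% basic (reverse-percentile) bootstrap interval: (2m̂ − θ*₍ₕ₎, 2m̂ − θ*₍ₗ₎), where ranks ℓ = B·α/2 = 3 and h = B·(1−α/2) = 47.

(20.32, 24.38)

Percentile endpoints at ranks 3 and 47: θ*₍3₎ = 19.92, θ*₍47₎ = 23.98.
Basic interval reflects these around m̂:
  lower = 2 × 22.15 − 23.98 = 20.32
  upper = 2 × 22.15 − 19.92 = 24.38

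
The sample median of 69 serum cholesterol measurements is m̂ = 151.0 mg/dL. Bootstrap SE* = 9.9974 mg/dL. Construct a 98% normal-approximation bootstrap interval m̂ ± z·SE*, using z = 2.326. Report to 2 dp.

(127.75, 174.25)

Margin = 2.326 × 9.9974 = 23.254
Interval: 151.0 ± 23.254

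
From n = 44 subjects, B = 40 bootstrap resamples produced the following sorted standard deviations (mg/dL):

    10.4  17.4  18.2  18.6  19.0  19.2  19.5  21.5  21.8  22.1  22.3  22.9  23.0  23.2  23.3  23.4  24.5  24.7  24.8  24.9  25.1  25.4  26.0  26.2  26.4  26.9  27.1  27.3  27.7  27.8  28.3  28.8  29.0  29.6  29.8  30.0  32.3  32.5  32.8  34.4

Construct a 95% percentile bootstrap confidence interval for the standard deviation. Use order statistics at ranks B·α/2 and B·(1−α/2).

α = 0.05; lower rank = 40 × 0.025 = 1; upper rank = 40 × 0.975 = 39.
The 1st smallest replicate is 10.4; the 39th is 32.8.

(10.4, 32.8)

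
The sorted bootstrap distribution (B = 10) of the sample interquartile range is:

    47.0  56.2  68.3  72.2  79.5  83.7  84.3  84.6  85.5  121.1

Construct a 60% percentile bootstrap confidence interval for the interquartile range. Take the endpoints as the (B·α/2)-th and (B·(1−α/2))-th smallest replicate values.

α = 0.40; lower rank = 10 × 0.200 = 2; upper rank = 10 × 0.800 = 8.
The 2nd smallest replicate is 56.2; the 8th is 84.6.

(56.2, 84.6)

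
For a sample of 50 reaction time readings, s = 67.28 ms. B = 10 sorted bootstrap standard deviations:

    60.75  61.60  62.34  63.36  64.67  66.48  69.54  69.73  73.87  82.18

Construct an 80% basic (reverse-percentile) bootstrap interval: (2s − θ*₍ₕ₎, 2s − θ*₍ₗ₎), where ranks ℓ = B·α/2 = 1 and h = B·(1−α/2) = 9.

(60.69, 73.81)

Percentile endpoints at ranks 1 and 9: θ*₍1₎ = 60.75, θ*₍9₎ = 73.87.
Basic interval reflects these around s:
  lower = 2 × 67.28 − 73.87 = 60.69
  upper = 2 × 67.28 − 60.75 = 73.81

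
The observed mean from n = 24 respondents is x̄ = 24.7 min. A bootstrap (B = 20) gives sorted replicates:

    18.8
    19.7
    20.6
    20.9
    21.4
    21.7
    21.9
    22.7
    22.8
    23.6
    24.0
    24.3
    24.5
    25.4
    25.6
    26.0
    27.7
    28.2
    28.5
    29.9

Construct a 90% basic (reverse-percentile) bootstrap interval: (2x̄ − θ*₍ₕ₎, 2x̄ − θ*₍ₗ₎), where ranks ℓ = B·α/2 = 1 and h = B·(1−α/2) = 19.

Percentile endpoints at ranks 1 and 19: θ*₍1₎ = 18.8, θ*₍19₎ = 28.5.
Basic interval reflects these around x̄:
  lower = 2 × 24.7 − 28.5 = 20.9
  upper = 2 × 24.7 − 18.8 = 30.6

(20.9, 30.6)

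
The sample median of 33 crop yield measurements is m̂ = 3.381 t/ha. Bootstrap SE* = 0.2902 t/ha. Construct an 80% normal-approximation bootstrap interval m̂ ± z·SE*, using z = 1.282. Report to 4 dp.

Margin = 1.282 × 0.2902 = 0.37204
Interval: 3.381 ± 0.37204

(3.0090, 3.7530)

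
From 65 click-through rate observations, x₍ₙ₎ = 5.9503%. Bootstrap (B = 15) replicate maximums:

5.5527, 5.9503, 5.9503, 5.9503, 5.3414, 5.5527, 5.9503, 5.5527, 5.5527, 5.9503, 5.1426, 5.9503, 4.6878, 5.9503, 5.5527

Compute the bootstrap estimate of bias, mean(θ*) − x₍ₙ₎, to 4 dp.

bias = −0.3111

mean(θ*) = (5.5527 + 5.9503 + 5.9503 + 5.9503 + 5.3414 + 5.5527 + 5.9503 + 5.5527 + 5.5527 + 5.9503 + 5.1426 + 5.9503 + 4.6878 + 5.9503 + 5.5527) / 15 = 5.63916
bias = 5.63916 − 5.9503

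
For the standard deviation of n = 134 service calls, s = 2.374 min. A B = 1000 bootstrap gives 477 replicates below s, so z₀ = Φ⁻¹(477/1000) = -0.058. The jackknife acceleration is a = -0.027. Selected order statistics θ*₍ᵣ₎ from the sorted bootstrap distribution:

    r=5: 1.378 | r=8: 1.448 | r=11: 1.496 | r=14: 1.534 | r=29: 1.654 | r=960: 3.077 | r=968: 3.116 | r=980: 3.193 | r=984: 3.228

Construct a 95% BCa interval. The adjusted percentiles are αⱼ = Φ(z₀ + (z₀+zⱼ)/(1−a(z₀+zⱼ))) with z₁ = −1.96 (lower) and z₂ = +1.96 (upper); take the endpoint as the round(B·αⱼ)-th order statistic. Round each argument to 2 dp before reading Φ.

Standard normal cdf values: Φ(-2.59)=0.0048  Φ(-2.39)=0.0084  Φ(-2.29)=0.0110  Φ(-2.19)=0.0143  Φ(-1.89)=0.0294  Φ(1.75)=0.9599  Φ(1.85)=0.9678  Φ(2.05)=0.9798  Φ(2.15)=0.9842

Lower: z₀ + z₁ = -0.058 + (-1.960) = -2.018; 1 − a(z₀+z₁) = 1 − (-0.027)(-2.018) = 0.9455; argument = -0.058 + (-2.018)/0.9455 = -2.1923 → -2.19.
α₁ = Φ(-2.19) = 0.0143; rank = round(1000 × 0.0143) = 14; θ*₍14₎ = 1.534.
Upper: z₀ + z₂ = 1.902; 1 − a(z₀+z₂) = 1.0514; argument = 1.7511 → 1.75; α₂ = 0.9599; rank = 960; θ*₍960₎ = 3.077.

(1.534, 3.077)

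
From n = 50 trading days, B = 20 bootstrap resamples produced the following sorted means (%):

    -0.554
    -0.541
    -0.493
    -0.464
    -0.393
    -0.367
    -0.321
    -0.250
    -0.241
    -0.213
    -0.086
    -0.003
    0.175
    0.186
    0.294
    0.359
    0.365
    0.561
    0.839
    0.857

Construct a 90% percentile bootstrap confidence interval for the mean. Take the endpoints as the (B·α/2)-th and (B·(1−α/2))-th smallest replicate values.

α = 0.10; lower rank = 20 × 0.050 = 1; upper rank = 20 × 0.950 = 19.
The 1st smallest replicate is -0.554; the 19th is 0.839.

(-0.554, 0.839)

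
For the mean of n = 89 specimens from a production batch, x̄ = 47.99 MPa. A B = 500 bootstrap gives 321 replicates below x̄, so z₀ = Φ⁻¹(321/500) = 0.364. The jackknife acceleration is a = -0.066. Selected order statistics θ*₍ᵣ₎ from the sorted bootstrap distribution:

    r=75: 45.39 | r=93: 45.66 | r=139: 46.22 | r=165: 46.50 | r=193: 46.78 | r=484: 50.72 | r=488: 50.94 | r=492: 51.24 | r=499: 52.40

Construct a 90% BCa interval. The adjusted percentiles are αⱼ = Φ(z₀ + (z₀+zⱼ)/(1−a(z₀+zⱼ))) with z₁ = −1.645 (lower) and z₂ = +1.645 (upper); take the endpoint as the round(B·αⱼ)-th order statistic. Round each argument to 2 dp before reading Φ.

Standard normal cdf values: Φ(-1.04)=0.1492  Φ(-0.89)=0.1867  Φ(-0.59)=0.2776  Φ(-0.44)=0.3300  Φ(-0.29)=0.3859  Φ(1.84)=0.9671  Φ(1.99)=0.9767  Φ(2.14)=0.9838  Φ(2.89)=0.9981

(45.39, 51.24)

Lower: z₀ + z₁ = 0.364 + (-1.645) = -1.281; 1 − a(z₀+z₁) = 1 − (-0.066)(-1.281) = 0.9155; argument = 0.364 + (-1.281)/0.9155 = -1.0353 → -1.04.
α₁ = Φ(-1.04) = 0.1492; rank = round(500 × 0.1492) = 75; θ*₍75₎ = 45.39.
Upper: z₀ + z₂ = 2.009; 1 − a(z₀+z₂) = 1.1326; argument = 2.1378 → 2.14; α₂ = 0.9838; rank = 492; θ*₍492₎ = 51.24.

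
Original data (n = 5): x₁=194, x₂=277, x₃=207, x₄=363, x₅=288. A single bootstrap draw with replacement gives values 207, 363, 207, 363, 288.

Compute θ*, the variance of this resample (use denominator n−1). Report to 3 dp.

θ* = 6085.800

Mean = 285.6000; sum of squared deviations = 24343.2000
s² = 24343.2000 / 4 = 6085.8000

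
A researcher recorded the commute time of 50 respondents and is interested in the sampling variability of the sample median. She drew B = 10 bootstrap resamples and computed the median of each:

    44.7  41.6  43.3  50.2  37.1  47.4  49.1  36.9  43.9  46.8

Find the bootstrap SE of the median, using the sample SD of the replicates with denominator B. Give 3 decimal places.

Bootstrap SE is the standard deviation of the 10 replicate medians.
Mean of replicates: (44.7 + 41.6 + 43.3 + 50.2 + 37.1 + 47.4 + 49.1 + 36.9 + 43.9 + 46.8) / 10 = 441.0000 / 10 = 44.1000
Sum of squared deviations: (+0.6000)² + (−2.5000)² + (−0.8000)² + (+6.1000)² + (−7.0000)² + (+3.3000)² + (+5.0000)² + (−7.2000)² + (−0.2000)² + (+2.7000)² = 188.5200
Variance = 188.5200 / 10 = 18.8520
SE* = √18.8520

SE* = 4.342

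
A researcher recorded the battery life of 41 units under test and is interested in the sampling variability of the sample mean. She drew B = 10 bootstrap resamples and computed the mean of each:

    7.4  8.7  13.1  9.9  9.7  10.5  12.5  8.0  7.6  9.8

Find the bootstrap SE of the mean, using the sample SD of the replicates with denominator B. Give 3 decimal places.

SE* = 1.835

Bootstrap SE is the standard deviation of the 10 replicate means.
Mean of replicates: (7.4 + 8.7 + 13.1 + 9.9 + 9.7 + 10.5 + 12.5 + 8.0 + 7.6 + 9.8) / 10 = 97.2000 / 10 = 9.7200
Sum of squared deviations: (−2.3200)² + (−1.0200)² + (+3.3800)² + (+0.1800)² + (−0.0200)² + (+0.7800)² + (+2.7800)² + (−1.7200)² + (−2.1200)² + (+0.0800)² = 33.6760
Variance = 33.6760 / 10 = 3.3676
SE* = √3.3676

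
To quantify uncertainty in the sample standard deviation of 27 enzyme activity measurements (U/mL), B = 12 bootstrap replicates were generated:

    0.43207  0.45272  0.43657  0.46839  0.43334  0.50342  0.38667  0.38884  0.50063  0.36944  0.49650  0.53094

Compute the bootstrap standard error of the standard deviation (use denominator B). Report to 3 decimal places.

SE* = 0.050

Bootstrap SE is the standard deviation of the 12 replicate standard deviations.
Mean of replicates: (0.43207 + 0.45272 + 0.43657 + 0.46839 + 0.43334 + 0.50342 + 0.38667 + 0.38884 + 0.50063 + 0.36944 + 0.49650 + 0.53094) / 12 = 5.399530 / 12 = 0.449961
Sum of squared deviations: (−0.017891)² + (+0.002759)² + (−0.013391)² + (+0.018429)² + (−0.016621)² + (+0.053459)² + (−0.063291)² + (−0.061121)² + (+0.050669)² + (−0.080521)² + (+0.046539)² + (+0.080979)² = 0.029497
Variance = 0.029497 / 12 = 0.002458
SE* = √0.002458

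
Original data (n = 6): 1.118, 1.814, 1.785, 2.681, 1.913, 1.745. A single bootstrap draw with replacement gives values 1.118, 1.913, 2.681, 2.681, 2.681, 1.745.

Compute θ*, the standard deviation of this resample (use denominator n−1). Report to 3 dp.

Mean = 2.1365; sum of squared deviations = 2.1300
s² = 2.1300 / 5 = 0.4260
s = √0.4260 = 0.653

θ* = 0.653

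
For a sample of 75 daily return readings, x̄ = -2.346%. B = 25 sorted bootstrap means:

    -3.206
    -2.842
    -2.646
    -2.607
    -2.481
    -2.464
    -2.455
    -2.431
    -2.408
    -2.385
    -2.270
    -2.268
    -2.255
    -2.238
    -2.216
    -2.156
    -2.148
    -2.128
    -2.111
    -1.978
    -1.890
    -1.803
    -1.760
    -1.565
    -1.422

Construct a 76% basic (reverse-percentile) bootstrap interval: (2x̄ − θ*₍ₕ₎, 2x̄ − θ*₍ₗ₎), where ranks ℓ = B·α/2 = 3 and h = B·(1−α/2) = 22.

Percentile endpoints at ranks 3 and 22: θ*₍3₎ = -2.646, θ*₍22₎ = -1.803.
Basic interval reflects these around x̄:
  lower = 2 × -2.346 − -1.803 = -2.889
  upper = 2 × -2.346 − -2.646 = -2.046

(-2.889, -2.046)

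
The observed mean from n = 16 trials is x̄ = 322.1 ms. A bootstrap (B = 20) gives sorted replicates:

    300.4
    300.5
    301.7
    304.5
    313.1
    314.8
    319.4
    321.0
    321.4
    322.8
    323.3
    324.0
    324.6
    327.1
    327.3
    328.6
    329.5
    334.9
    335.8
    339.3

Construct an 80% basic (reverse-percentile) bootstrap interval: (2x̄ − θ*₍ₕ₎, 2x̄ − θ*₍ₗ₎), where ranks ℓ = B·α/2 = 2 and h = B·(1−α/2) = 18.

Percentile endpoints at ranks 2 and 18: θ*₍2₎ = 300.5, θ*₍18₎ = 334.9.
Basic interval reflects these around x̄:
  lower = 2 × 322.1 − 334.9 = 309.3
  upper = 2 × 322.1 − 300.5 = 343.7

(309.3, 343.7)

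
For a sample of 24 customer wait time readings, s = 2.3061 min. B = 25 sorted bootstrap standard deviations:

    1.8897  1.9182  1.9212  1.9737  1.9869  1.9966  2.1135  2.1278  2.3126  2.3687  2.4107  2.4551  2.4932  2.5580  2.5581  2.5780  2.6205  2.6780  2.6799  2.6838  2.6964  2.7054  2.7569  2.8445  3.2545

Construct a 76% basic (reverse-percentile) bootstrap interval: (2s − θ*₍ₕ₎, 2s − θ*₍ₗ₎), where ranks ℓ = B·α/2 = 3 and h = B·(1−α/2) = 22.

Percentile endpoints at ranks 3 and 22: θ*₍3₎ = 1.9212, θ*₍22₎ = 2.7054.
Basic interval reflects these around s:
  lower = 2 × 2.3061 − 2.7054 = 1.9068
  upper = 2 × 2.3061 − 1.9212 = 2.6910

(1.9068, 2.6910)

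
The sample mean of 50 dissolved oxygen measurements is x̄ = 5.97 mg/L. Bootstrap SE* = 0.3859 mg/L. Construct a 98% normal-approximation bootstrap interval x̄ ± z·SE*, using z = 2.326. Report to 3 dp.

Margin = 2.326 × 0.3859 = 0.8976
Interval: 5.97 ± 0.8976

(5.072, 6.868)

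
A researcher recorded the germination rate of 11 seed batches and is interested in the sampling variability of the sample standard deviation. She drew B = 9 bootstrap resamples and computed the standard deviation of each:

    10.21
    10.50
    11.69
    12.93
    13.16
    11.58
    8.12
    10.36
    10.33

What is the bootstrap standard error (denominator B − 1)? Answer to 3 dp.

SE* = 1.550

Bootstrap SE is the standard deviation of the 9 replicate standard deviations.
Mean of replicates: (10.21 + 10.50 + 11.69 + 12.93 + 13.16 + 11.58 + 8.12 + 10.36 + 10.33) / 9 = 98.8800 / 9 = 10.9867
Sum of squared deviations: (−0.7767)² + (−0.4867)² + (+0.7033)² + (+1.9433)² + (+2.1733)² + (+0.5933)² + (−2.8667)² + (−0.6267)² + (−0.6567)² = 19.2284
Variance = 19.2284 / 8 = 2.4036
SE* = √2.4036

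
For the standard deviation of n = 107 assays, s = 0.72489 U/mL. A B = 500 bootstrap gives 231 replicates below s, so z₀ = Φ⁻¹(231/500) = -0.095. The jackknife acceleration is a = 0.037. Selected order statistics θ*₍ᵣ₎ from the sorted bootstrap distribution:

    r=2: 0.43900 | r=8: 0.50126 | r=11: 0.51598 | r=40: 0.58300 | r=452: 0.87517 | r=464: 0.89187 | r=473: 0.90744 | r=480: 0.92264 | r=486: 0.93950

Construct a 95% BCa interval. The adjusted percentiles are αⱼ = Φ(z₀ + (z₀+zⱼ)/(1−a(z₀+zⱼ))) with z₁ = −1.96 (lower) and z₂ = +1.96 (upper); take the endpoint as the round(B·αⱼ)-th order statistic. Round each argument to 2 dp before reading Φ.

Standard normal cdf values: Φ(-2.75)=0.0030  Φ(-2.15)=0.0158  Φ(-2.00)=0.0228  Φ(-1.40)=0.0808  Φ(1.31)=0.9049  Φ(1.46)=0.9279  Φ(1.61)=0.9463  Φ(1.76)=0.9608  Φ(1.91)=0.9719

(0.51598, 0.93950)

Lower: z₀ + z₁ = -0.095 + (-1.960) = -2.055; 1 − a(z₀+z₁) = 1 − (0.037)(-2.055) = 1.0760; argument = -0.095 + (-2.055)/1.0760 = -2.0048 → -2.00.
α₁ = Φ(-2.00) = 0.0228; rank = round(500 × 0.0228) = 11; θ*₍11₎ = 0.51598.
Upper: z₀ + z₂ = 1.865; 1 − a(z₀+z₂) = 0.9310; argument = 1.9082 → 1.91; α₂ = 0.9719; rank = 486; θ*₍486₎ = 0.93950.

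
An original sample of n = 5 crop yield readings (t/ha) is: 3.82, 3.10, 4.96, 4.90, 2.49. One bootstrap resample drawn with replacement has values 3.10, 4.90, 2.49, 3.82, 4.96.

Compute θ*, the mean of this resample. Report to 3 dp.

θ* = 3.854

Mean = (3.10 + 4.90 + 2.49 + 3.82 + 4.96) / 5 = 19.270 / 5 = 3.854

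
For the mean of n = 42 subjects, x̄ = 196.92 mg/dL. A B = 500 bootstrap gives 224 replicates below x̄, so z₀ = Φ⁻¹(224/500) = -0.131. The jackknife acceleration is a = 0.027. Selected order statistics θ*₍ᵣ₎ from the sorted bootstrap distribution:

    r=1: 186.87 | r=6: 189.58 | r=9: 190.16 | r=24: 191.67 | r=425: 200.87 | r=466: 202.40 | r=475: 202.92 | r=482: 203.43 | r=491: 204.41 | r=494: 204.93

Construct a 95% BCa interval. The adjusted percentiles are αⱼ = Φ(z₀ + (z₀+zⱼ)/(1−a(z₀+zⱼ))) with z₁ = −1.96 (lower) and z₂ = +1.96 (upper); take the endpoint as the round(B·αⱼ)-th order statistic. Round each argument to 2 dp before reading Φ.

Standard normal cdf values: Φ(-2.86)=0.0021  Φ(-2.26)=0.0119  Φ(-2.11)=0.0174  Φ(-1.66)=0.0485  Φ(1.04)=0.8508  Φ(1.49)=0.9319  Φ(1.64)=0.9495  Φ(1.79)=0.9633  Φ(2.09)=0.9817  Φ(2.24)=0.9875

Lower: z₀ + z₁ = -0.131 + (-1.960) = -2.091; 1 − a(z₀+z₁) = 1 − (0.027)(-2.091) = 1.0565; argument = -0.131 + (-2.091)/1.0565 = -2.1103 → -2.11.
α₁ = Φ(-2.11) = 0.0174; rank = round(500 × 0.0174) = 9; θ*₍9₎ = 190.16.
Upper: z₀ + z₂ = 1.829; 1 − a(z₀+z₂) = 0.9506; argument = 1.7930 → 1.79; α₂ = 0.9633; rank = 482; θ*₍482₎ = 203.43.

(190.16, 203.43)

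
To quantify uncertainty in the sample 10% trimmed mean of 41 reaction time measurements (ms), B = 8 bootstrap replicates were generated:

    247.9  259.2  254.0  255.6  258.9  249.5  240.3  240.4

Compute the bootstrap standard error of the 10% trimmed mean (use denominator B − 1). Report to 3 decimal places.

SE* = 7.540

Bootstrap SE is the standard deviation of the 8 replicate 10% trimmed means.
Mean of replicates: (247.9 + 259.2 + 254.0 + 255.6 + 258.9 + 249.5 + 240.3 + 240.4) / 8 = 2005.8000 / 8 = 250.7250
Sum of squared deviations: (−2.8250)² + (+8.4750)² + (+3.2750)² + (+4.8750)² + (+8.1750)² + (−1.2250)² + (−10.4250)² + (−10.3250)² = 397.9150
Variance = 397.9150 / 7 = 56.8450
SE* = √56.8450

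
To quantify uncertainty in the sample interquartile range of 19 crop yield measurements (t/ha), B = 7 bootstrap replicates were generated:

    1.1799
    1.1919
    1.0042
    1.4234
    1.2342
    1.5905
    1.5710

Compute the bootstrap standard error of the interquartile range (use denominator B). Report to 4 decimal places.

SE* = 0.2034

Bootstrap SE is the standard deviation of the 7 replicate interquartile ranges.
Mean of replicates: (1.1799 + 1.1919 + 1.0042 + 1.4234 + 1.2342 + 1.5905 + 1.5710) / 7 = 9.19510 / 7 = 1.31359
Sum of squared deviations: (−0.13369)² + (−0.12169)² + (−0.30939)² + (+0.10981)² + (−0.07939)² + (+0.27691)² + (+0.25741)² = 0.28970
Variance = 0.28970 / 7 = 0.04139
SE* = √0.04139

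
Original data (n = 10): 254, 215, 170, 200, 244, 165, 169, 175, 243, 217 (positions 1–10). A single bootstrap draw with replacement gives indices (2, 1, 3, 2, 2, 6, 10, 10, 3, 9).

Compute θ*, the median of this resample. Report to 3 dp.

Resample values: 215, 254, 170, 215, 215, 165, 217, 217, 170, 243.
Sorted: 165, 170, 170, 215, 215, 215, 217, 217, 243, 254
Median = average of the two middle values = 215.000

θ* = 215.000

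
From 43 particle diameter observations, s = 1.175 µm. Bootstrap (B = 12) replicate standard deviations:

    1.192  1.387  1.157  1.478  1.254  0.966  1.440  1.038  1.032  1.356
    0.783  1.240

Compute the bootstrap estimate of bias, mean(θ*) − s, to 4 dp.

mean(θ*) = (1.192 + 1.387 + 1.157 + 1.478 + 1.254 + 0.966 + 1.440 + 1.038 + 1.032 + 1.356 + 0.783 + 1.240) / 12 = 1.19358
bias = 1.19358 − 1.175

bias = +0.0186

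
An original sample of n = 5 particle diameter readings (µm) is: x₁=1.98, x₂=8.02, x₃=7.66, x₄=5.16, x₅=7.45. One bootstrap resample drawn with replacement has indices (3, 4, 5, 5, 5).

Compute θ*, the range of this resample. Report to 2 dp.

Resample values: 7.66, 5.16, 7.45, 7.45, 7.45.
Range = 7.66 − 5.16 = 2.50

θ* = 2.50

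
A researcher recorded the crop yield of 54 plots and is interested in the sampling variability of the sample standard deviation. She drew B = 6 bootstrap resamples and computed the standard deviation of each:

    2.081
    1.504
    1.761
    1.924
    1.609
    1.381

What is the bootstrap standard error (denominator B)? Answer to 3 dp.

Bootstrap SE is the standard deviation of the 6 replicate standard deviations.
Mean of replicates: (2.081 + 1.504 + 1.761 + 1.924 + 1.609 + 1.381) / 6 = 10.2600 / 6 = 1.7100
Sum of squared deviations: (+0.3710)² + (−0.2060)² + (+0.0510)² + (+0.2140)² + (−0.1010)² + (−0.3290)² = 0.3469
Variance = 0.3469 / 6 = 0.0578
SE* = √0.0578

SE* = 0.240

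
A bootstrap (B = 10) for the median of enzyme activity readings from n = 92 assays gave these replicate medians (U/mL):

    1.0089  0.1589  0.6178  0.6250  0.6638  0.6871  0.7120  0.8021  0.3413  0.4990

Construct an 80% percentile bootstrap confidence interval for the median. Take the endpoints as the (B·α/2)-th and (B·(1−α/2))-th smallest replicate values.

Sorted replicates: 0.1589, 0.3413, 0.4990, 0.6178, 0.6250, 0.6638, 0.6871, 0.7120, 0.8021, 1.0089
α = 0.20; lower rank = 10 × 0.100 = 1; upper rank = 10 × 0.900 = 9.
The 1st smallest replicate is 0.1589; the 9th is 0.8021.

(0.1589, 0.8021)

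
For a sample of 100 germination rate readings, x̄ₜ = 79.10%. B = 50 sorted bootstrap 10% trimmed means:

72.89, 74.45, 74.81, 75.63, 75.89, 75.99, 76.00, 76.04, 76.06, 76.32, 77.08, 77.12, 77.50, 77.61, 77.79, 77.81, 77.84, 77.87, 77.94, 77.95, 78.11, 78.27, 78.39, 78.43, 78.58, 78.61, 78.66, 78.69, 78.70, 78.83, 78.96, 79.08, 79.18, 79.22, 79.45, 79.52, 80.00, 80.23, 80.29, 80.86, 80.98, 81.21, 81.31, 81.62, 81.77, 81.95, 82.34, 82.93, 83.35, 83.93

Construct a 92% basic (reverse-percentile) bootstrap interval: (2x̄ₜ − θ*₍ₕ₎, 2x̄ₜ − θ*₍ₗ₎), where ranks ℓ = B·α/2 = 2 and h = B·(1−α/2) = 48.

(75.27, 83.75)

Percentile endpoints at ranks 2 and 48: θ*₍2₎ = 74.45, θ*₍48₎ = 82.93.
Basic interval reflects these around x̄ₜ:
  lower = 2 × 79.10 − 82.93 = 75.27
  upper = 2 × 79.10 − 74.45 = 83.75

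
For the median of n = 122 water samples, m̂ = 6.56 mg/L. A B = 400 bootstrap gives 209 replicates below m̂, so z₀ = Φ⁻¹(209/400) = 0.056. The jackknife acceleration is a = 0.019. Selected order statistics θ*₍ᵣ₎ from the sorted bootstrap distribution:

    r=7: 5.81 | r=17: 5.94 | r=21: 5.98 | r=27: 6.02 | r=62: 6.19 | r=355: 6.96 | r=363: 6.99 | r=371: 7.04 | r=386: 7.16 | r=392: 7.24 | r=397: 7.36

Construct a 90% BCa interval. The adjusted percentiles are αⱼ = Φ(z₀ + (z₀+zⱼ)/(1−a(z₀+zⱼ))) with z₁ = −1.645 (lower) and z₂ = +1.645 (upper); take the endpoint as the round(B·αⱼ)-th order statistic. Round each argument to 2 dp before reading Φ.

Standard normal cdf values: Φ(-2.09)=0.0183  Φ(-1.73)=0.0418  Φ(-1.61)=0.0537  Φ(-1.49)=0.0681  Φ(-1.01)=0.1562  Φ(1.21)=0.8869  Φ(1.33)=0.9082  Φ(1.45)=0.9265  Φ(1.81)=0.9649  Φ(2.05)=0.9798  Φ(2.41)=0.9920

(6.02, 7.16)

Lower: z₀ + z₁ = 0.056 + (-1.645) = -1.589; 1 − a(z₀+z₁) = 1 − (0.019)(-1.589) = 1.0302; argument = 0.056 + (-1.589)/1.0302 = -1.4864 → -1.49.
α₁ = Φ(-1.49) = 0.0681; rank = round(400 × 0.0681) = 27; θ*₍27₎ = 6.02.
Upper: z₀ + z₂ = 1.701; 1 − a(z₀+z₂) = 0.9677; argument = 1.8138 → 1.81; α₂ = 0.9649; rank = 386; θ*₍386₎ = 7.16.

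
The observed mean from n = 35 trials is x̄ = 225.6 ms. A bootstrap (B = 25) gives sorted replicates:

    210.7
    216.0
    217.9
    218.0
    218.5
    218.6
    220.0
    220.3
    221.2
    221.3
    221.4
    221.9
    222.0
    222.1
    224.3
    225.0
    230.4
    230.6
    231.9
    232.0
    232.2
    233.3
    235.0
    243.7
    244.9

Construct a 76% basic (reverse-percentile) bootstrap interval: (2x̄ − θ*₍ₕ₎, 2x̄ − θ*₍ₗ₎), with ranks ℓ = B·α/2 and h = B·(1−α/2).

Percentile endpoints at ranks 3 and 22: θ*₍3₎ = 217.9, θ*₍22₎ = 233.3.
Basic interval reflects these around x̄:
  lower = 2 × 225.6 − 233.3 = 217.9
  upper = 2 × 225.6 − 217.9 = 233.3

(217.9, 233.3)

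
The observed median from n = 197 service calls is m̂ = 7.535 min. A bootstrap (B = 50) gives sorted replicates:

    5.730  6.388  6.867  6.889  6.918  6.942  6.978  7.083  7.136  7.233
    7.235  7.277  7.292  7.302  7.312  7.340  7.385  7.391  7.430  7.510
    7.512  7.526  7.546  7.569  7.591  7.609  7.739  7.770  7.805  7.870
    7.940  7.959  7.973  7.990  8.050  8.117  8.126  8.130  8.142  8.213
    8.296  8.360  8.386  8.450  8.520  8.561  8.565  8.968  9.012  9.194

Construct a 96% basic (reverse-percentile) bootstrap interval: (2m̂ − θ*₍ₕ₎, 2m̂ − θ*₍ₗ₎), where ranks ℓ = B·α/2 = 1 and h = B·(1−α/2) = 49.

Percentile endpoints at ranks 1 and 49: θ*₍1₎ = 5.730, θ*₍49₎ = 9.012.
Basic interval reflects these around m̂:
  lower = 2 × 7.535 − 9.012 = 6.058
  upper = 2 × 7.535 − 5.730 = 9.340

(6.058, 9.340)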